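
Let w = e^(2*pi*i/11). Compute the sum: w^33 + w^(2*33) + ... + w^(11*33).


Step 1: The sum sum_{j=1}^{n} w^(k*j) equals n if n | k, else 0.
Step 2: Here n = 11, k = 33
Step 3: Does n divide k? 11 | 33 -> True
Step 4: Sum = 11

11


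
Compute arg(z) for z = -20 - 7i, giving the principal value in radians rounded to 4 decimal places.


Step 1: z = -20 - 7i
Step 2: arg(z) = atan2(-7, -20)
Step 3: arg(z) = -2.8049

-2.8049


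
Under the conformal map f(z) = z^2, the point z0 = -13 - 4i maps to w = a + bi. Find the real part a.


Step 1: z0 = -13 - 4i
Step 2: z0^2 = (-13)^2 - (-4)^2 + 104i
Step 3: real part = 169 - 16 = 153

153


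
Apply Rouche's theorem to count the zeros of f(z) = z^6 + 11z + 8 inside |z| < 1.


Step 1: On |z| = 1 the three terms have sizes |z^6| = 1^6 = 1, |11z| = 11*1 = 11, |8| = 8
Step 2: The dominant term is g(z) = 11z; let h(z) = z^6 + 8 so f = g + h
Step 3: On |z| = 1: |g| = 11 and |h| <= 1 + 8 = 9
Step 4: Since 11 > 9, |h| < |g| on |z| = 1, so by Rouche f has the same number of zeros as g inside |z| < 1
Step 5: g(z) = 11z has 1 zero (at the origin, multiplicity 1) inside |z| < 1. Answer = 1

1


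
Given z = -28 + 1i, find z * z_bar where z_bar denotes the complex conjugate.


Step 1: conj(z) = -28 - 1i
Step 2: z * conj(z) = (-28)^2 + 1^2
Step 3: = 784 + 1 = 785

785


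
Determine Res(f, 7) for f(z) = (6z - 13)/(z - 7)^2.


Step 1: Pole of order 2 at z = 7
Step 2: Res = lim d/dz [(z - 7)^2 * f(z)] as z -> 7
Step 3: (z - 7)^2 * f(z) = 6z - 13
Step 4: d/dz[6z - 13] = 6

6


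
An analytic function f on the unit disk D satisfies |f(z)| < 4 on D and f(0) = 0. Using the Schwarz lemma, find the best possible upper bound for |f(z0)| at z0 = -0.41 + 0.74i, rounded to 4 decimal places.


Step 1: g = f/4 maps D -> D with g(0) = 0, so by the Schwarz lemma |g(z)| <= |z|, i.e. |f(z)| <= 4|z|; this is sharp (f(z) = 4z).
Step 2: |z0|^2 = (-0.41)^2 + 0.74^2 = 0.7157
Step 3: |z0| = sqrt(0.7157) = 0.845991
Step 4: Best bound = 4 * |z0| = 4 * 0.845991 = 3.384

3.384


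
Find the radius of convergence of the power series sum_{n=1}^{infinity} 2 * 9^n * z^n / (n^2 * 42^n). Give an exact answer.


Step 1: General term a_n = 2 * 9^n / (n^2 * 42^n)
Step 2: By the root test, |a_n|^(1/n) = 2^(1/n) * 9 / (n^(2/n) * 42) -> 9/42 as n -> infinity (since 2^(1/n) -> 1 and n^(2/n) -> 1)
Step 3: R = 1/lim|a_n|^(1/n) = 42/9 = 14/3

14/3


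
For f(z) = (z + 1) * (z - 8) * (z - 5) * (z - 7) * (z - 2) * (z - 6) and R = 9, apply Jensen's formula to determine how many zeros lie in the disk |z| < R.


Jensen's formula: (1/2pi)*integral log|f(Re^it)|dt = log|f(0)| + sum_{|a_k|<R} log(R/|a_k|)
Step 1: f(0) = 1 * (-8) * (-5) * (-7) * (-2) * (-6) = -3360
Step 2: log|f(0)| = log|-1| + log|8| + log|5| + log|7| + log|2| + log|6| = 8.1197
Step 3: Zeros inside |z| < 9: -1, 8, 5, 7, 2, 6
Step 4: Jensen sum = log(9/1) + log(9/8) + log(9/5) + log(9/7) + log(9/2) + log(9/6) = 5.0637
Step 5: n(R) = number of terms in the Jensen sum = count of zeros inside |z| < 9 = 6

6


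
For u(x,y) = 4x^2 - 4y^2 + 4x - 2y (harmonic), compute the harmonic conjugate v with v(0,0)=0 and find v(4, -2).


Step 1: v_x = -u_y = 8y + 2
Step 2: v_y = u_x = 8x + 4
Step 3: v = 8xy + 2x + 4y + C
Step 4: v(0,0) = 0 => C = 0
Step 5: v(4, -2) = -64

-64


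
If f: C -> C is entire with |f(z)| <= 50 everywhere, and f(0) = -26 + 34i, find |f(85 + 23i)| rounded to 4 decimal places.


Step 1: By Liouville's theorem, a bounded entire function is constant.
Step 2: f(z) = f(0) = -26 + 34i for all z.
Step 3: |f(w)| = |-26 + 34i| = sqrt(676 + 1156)
Step 4: = 42.8019

42.8019


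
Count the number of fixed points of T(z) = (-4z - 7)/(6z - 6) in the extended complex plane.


Step 1: Fixed points satisfy T(z) = z
Step 2: 6z^2 - 2z + 7 = 0
Step 3: Discriminant = (-2)^2 - 4*6*7 = -164
Step 4: Number of fixed points = 2

2


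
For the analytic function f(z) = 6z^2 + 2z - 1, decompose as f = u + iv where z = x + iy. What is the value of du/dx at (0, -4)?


Step 1: f(z) = 6(x+iy)^2 + 2(x+iy) - 1
Step 2: u = 6(x^2 - y^2) + 2x - 1
Step 3: u_x = 12x + 2
Step 4: At (0, -4): u_x = 0 + 2 = 2

2


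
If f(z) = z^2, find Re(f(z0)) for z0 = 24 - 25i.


Step 1: z0 = 24 - 25i
Step 2: z0^2 = 24^2 - (-25)^2 - 1200i
Step 3: real part = 576 - 625 = -49

-49


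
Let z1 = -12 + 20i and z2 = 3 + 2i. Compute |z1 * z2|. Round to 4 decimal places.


Step 1: |z1| = sqrt((-12)^2 + 20^2) = sqrt(544)
Step 2: |z2| = sqrt(3^2 + 2^2) = sqrt(13)
Step 3: |z1*z2| = |z1|*|z2| = sqrt(544) * sqrt(13) = sqrt(544 * 13) = sqrt(7072)
Step 4: = 84.0952

84.0952


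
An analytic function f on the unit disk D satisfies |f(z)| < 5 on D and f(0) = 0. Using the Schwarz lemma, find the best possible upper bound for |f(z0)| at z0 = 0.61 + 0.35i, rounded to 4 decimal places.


Step 1: g = f/5 maps D -> D with g(0) = 0, so by the Schwarz lemma |g(z)| <= |z|, i.e. |f(z)| <= 5|z|; this is sharp (f(z) = 5z).
Step 2: |z0|^2 = 0.61^2 + 0.35^2 = 0.4946
Step 3: |z0| = sqrt(0.4946) = 0.703278
Step 4: Best bound = 5 * |z0| = 5 * 0.703278 = 3.5164

3.5164


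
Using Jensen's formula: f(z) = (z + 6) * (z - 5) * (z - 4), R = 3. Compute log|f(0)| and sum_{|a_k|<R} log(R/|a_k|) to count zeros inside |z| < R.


Jensen's formula: (1/2pi)*integral log|f(Re^it)|dt = log|f(0)| + sum_{|a_k|<R} log(R/|a_k|)
Step 1: f(0) = 6 * (-5) * (-4) = 120
Step 2: log|f(0)| = log|-6| + log|5| + log|4| = 4.7875
Step 3: Zeros inside |z| < 3: none
Step 4: Jensen sum = (empty sum) = 0
Step 5: n(R) = number of terms in the Jensen sum = count of zeros inside |z| < 3 = 0

0


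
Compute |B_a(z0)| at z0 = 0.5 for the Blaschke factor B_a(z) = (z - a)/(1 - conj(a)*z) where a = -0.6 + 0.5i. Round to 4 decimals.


Step 1: Numerator z0 - a = 0.5 - (-0.6 + 0.5i) = 1.1 - 0.5i
Step 2: Denominator 1 - conj(a)*z0 = 1 - (-0.6 - 0.5i)*0.5 = 1.3 + 0.25i
Step 3: |z0 - a|^2 = 1.1^2 + (-0.5)^2 = 1.46; |1 - conj(a)*z0|^2 = 1.3^2 + 0.25^2 = 1.7525
Step 4: |B_a(0.5)| = sqrt(1.46 / 1.7525) = sqrt(0.833096)
Step 5: = 0.9127

0.9127


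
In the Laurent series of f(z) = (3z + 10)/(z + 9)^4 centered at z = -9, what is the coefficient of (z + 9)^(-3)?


Step 1: Write the numerator in powers of (z + 9): 3z + 10 = 3(z + 9) + (3*(-9) + 10) = 3(z + 9) - 17
Step 2: Divide by (z + 9)^4: f(z) = -17(z + 9)^(-4) + 3(z + 9)^(-3)
Step 3: This finite sum is the Laurent series of f about z = -9.
Step 4: Coefficient of (z + 9)^(-3) = coefficient of (z + 9) in the re-centred numerator = 3

3


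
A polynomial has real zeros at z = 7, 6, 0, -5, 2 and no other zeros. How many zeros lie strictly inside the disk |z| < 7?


Step 1: Check each root:
  z = 7: |7| = 7 >= 7
  z = 6: |6| = 6 < 7
  z = 0: |0| = 0 < 7
  z = -5: |-5| = 5 < 7
  z = 2: |2| = 2 < 7
Step 2: Count = 4

4


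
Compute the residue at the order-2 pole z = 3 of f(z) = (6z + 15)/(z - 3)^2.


Step 1: Pole of order 2 at z = 3
Step 2: Res = lim d/dz [(z - 3)^2 * f(z)] as z -> 3
Step 3: (z - 3)^2 * f(z) = 6z + 15
Step 4: d/dz[6z + 15] = 6

6


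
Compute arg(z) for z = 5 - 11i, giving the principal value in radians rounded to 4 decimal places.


Step 1: z = 5 - 11i
Step 2: arg(z) = atan2(-11, 5)
Step 3: arg(z) = -1.1442

-1.1442


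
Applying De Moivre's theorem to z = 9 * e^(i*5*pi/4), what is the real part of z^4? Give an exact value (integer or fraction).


Step 1: By De Moivre's theorem, z^4 = 9^4 * e^(i*4*5*pi/4) = 6561 * (cos(5*pi) + i*sin(5*pi))
Step 2: |z|^4 = 9^4 = 6561
Step 3: Reduce the angle mod 2*pi: 5*pi - 4*pi = pi
Step 4: cos(pi) = -1
Step 5: Re(z^4) = 6561 * (-1) = -6561

-6561


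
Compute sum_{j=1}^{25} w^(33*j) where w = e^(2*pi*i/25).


Step 1: The sum sum_{j=1}^{n} w^(k*j) equals n if n | k, else 0.
Step 2: Here n = 25, k = 33
Step 3: Does n divide k? 25 | 33 -> False
Step 4: Sum = 0

0


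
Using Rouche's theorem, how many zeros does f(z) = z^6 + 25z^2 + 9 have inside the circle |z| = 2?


Step 1: On |z| = 2 the three terms have sizes |z^6| = 2^6 = 64, |25z^2| = 25*2^2 = 100, |9| = 9
Step 2: The dominant term is g(z) = 25z^2; let h(z) = z^6 + 9 so f = g + h
Step 3: On |z| = 2: |g| = 100 and |h| <= 64 + 9 = 73
Step 4: Since 100 > 73, |h| < |g| on |z| = 2, so by Rouche f has the same number of zeros as g inside |z| < 2
Step 5: g(z) = 25z^2 has 2 zeros (at the origin, multiplicity 2) inside |z| < 2. Answer = 2

2


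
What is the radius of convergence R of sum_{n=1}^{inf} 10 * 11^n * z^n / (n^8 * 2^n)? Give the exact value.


Step 1: General term a_n = 10 * 11^n / (n^8 * 2^n)
Step 2: By the root test, |a_n|^(1/n) = 10^(1/n) * 11 / (n^(8/n) * 2) -> 11/2 as n -> infinity (since 10^(1/n) -> 1 and n^(8/n) -> 1)
Step 3: R = 1/lim|a_n|^(1/n) = 2/11

2/11


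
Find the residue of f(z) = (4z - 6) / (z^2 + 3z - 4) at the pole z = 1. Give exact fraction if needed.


Step 1: Q(z) = z^2 + 3z - 4 = (z - 1)(z + 4)
Step 2: Q'(z) = 2z + 3
Step 3: Q'(1) = 5, P(1) = -2
Step 4: Res = P(1)/Q'(1) = -2/5 = -2/5

-2/5


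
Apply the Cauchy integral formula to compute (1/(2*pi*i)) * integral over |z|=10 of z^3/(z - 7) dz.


Step 1: f(z) = z^3, a = 7 is inside |z| = 10
Step 2: By Cauchy integral formula: (1/(2pi*i)) * integral = f(a)
Step 3: f(7) = 7^3 = 343

343


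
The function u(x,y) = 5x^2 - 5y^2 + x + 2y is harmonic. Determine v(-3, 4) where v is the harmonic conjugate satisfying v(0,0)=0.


Step 1: v_x = -u_y = 10y - 2
Step 2: v_y = u_x = 10x + 1
Step 3: v = 10xy - 2x + y + C
Step 4: v(0,0) = 0 => C = 0
Step 5: v(-3, 4) = -110

-110


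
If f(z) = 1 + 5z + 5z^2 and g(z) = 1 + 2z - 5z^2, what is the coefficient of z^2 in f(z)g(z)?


Step 1: z^2 term in f*g comes from: (1)*(-5z^2) + (5z)*(2z) + (5z^2)*(1)
Step 2: = -5 + 10 + 5
Step 3: = 10

10


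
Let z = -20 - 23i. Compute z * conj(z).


Step 1: conj(z) = -20 + 23i
Step 2: z * conj(z) = (-20)^2 + (-23)^2
Step 3: = 400 + 529 = 929

929


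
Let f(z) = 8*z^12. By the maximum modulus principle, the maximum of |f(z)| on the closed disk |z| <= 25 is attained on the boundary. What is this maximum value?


Step 1: On |z| = 25, |f(z)| = 8 * |z|^12 = 8 * 25^12
Step 2: By maximum modulus principle, maximum is on boundary.
Step 3: Maximum = 8 * 59604644775390625 = 476837158203125000

476837158203125000


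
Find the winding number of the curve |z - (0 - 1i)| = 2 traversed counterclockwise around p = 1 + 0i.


Step 1: Center c = (0, -1), radius = 2
Step 2: |p - c|^2 = 1^2 + 1^2 = 2
Step 3: r^2 = 4
Step 4: |p-c| < r so winding number = 1

1


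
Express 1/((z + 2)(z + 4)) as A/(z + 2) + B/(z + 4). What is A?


Step 1: Multiply both sides by (z + 2) and set z = -2
Step 2: A = 1 / (-2 + 4)
Step 3: A = 1 / 2
Step 4: A = 1/2

1/2


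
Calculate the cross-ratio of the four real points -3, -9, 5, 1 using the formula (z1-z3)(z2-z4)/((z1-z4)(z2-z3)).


Step 1: (z1-z3)(z2-z4) = (-8) * (-10) = 80
Step 2: (z1-z4)(z2-z3) = (-4) * (-14) = 56
Step 3: Cross-ratio = 80/56 = 10/7

10/7


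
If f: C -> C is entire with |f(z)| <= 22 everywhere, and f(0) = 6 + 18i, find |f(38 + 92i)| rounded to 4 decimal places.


Step 1: By Liouville's theorem, a bounded entire function is constant.
Step 2: f(z) = f(0) = 6 + 18i for all z.
Step 3: |f(w)| = |6 + 18i| = sqrt(36 + 324)
Step 4: = 18.9737

18.9737


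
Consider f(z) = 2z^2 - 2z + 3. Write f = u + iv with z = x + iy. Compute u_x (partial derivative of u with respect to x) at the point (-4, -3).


Step 1: f(z) = 2(x+iy)^2 - 2(x+iy) + 3
Step 2: u = 2(x^2 - y^2) - 2x + 3
Step 3: u_x = 4x - 2
Step 4: At (-4, -3): u_x = -16 - 2 = -18

-18


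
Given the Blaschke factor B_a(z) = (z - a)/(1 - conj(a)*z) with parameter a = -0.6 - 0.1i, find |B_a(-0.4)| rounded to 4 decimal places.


Step 1: Numerator z0 - a = -0.4 - (-0.6 - 0.1i) = 0.2 + 0.1i
Step 2: Denominator 1 - conj(a)*z0 = 1 - (-0.6 + 0.1i)*(-0.4) = 0.76 + 0.04i
Step 3: |z0 - a|^2 = 0.2^2 + 0.1^2 = 0.05; |1 - conj(a)*z0|^2 = 0.76^2 + 0.04^2 = 0.5792
Step 4: |B_a(-0.4)| = sqrt(0.05 / 0.5792) = sqrt(0.086326)
Step 5: = 0.2938

0.2938


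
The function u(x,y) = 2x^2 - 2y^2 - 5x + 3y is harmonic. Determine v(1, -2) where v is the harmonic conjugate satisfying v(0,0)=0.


Step 1: v_x = -u_y = 4y - 3
Step 2: v_y = u_x = 4x - 5
Step 3: v = 4xy - 3x - 5y + C
Step 4: v(0,0) = 0 => C = 0
Step 5: v(1, -2) = -1

-1


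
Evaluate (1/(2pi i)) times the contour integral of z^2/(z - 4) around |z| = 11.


Step 1: f(z) = z^2, a = 4 is inside |z| = 11
Step 2: By Cauchy integral formula: (1/(2pi*i)) * integral = f(a)
Step 3: f(4) = 4^2 = 16

16


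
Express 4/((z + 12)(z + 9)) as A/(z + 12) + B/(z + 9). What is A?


Step 1: Multiply both sides by (z + 12) and set z = -12
Step 2: A = 4 / (-12 + 9)
Step 3: A = 4 / (-3)
Step 4: A = -4/3

-4/3


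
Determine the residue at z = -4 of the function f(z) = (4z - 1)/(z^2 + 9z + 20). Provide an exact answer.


Step 1: Q(z) = z^2 + 9z + 20 = (z + 4)(z + 5)
Step 2: Q'(z) = 2z + 9
Step 3: Q'(-4) = 1, P(-4) = -17
Step 4: Res = P(-4)/Q'(-4) = -17/1 = -17

-17


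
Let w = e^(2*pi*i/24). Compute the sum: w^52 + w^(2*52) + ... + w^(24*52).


Step 1: The sum sum_{j=1}^{n} w^(k*j) equals n if n | k, else 0.
Step 2: Here n = 24, k = 52
Step 3: Does n divide k? 24 | 52 -> False
Step 4: Sum = 0

0


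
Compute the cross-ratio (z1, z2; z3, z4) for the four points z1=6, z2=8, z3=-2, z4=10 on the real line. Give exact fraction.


Step 1: (z1-z3)(z2-z4) = 8 * (-2) = -16
Step 2: (z1-z4)(z2-z3) = (-4) * 10 = -40
Step 3: Cross-ratio = 16/40 = 2/5

2/5


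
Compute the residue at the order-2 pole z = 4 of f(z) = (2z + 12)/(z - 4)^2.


Step 1: Pole of order 2 at z = 4
Step 2: Res = lim d/dz [(z - 4)^2 * f(z)] as z -> 4
Step 3: (z - 4)^2 * f(z) = 2z + 12
Step 4: d/dz[2z + 12] = 2

2


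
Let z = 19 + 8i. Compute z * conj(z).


Step 1: conj(z) = 19 - 8i
Step 2: z * conj(z) = 19^2 + 8^2
Step 3: = 361 + 64 = 425

425


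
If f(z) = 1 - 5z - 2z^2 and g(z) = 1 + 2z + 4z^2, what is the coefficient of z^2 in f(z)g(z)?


Step 1: z^2 term in f*g comes from: (1)*(4z^2) + (-5z)*(2z) + (-2z^2)*(1)
Step 2: = 4 - 10 - 2
Step 3: = -8

-8


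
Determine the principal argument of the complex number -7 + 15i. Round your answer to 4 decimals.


Step 1: z = -7 + 15i
Step 2: arg(z) = atan2(15, -7)
Step 3: arg(z) = 2.0074

2.0074


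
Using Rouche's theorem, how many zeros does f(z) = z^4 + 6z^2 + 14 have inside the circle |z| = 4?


Step 1: On |z| = 4 the three terms have sizes |z^4| = 4^4 = 256, |6z^2| = 6*4^2 = 96, |14| = 14
Step 2: The dominant term is g(z) = z^4; let h(z) = 6z^2 + 14 so f = g + h
Step 3: On |z| = 4: |g| = 256 and |h| <= 96 + 14 = 110
Step 4: Since 256 > 110, |h| < |g| on |z| = 4, so by Rouche f has the same number of zeros as g inside |z| < 4
Step 5: g(z) = z^4 has 4 zeros (all at the origin) inside |z| < 4. Answer = 4

4


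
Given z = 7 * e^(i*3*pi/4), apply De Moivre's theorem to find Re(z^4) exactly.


Step 1: By De Moivre's theorem, z^4 = 7^4 * e^(i*4*3*pi/4) = 2401 * (cos(3*pi) + i*sin(3*pi))
Step 2: |z|^4 = 7^4 = 2401
Step 3: Reduce the angle mod 2*pi: 3*pi - 2*pi = pi
Step 4: cos(pi) = -1
Step 5: Re(z^4) = 2401 * (-1) = -2401

-2401


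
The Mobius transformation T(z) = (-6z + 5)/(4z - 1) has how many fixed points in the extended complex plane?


Step 1: Fixed points satisfy T(z) = z
Step 2: 4z^2 + 5z - 5 = 0
Step 3: Discriminant = 5^2 - 4*4*(-5) = 105
Step 4: Number of fixed points = 2

2


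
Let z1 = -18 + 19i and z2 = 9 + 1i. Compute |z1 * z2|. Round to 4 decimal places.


Step 1: |z1| = sqrt((-18)^2 + 19^2) = sqrt(685)
Step 2: |z2| = sqrt(9^2 + 1^2) = sqrt(82)
Step 3: |z1*z2| = |z1|*|z2| = sqrt(685) * sqrt(82) = sqrt(685 * 82) = sqrt(56170)
Step 4: = 237.0021

237.0021


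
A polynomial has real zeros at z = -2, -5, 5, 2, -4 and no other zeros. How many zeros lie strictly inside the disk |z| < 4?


Step 1: Check each root:
  z = -2: |-2| = 2 < 4
  z = -5: |-5| = 5 >= 4
  z = 5: |5| = 5 >= 4
  z = 2: |2| = 2 < 4
  z = -4: |-4| = 4 >= 4
Step 2: Count = 2

2


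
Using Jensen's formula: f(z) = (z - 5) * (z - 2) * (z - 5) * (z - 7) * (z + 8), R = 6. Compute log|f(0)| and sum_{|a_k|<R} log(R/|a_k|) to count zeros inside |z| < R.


Jensen's formula: (1/2pi)*integral log|f(Re^it)|dt = log|f(0)| + sum_{|a_k|<R} log(R/|a_k|)
Step 1: f(0) = (-5) * (-2) * (-5) * (-7) * 8 = 2800
Step 2: log|f(0)| = log|5| + log|2| + log|5| + log|7| + log|-8| = 7.9374
Step 3: Zeros inside |z| < 6: 5, 2, 5
Step 4: Jensen sum = log(6/5) + log(6/2) + log(6/5) = 1.4633
Step 5: n(R) = number of terms in the Jensen sum = count of zeros inside |z| < 6 = 3

3


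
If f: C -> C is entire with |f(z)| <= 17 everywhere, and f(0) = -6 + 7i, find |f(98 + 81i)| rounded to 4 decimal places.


Step 1: By Liouville's theorem, a bounded entire function is constant.
Step 2: f(z) = f(0) = -6 + 7i for all z.
Step 3: |f(w)| = |-6 + 7i| = sqrt(36 + 49)
Step 4: = 9.2195

9.2195


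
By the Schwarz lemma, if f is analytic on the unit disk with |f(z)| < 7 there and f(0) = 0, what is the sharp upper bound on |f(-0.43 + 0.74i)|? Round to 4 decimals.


Step 1: g = f/7 maps D -> D with g(0) = 0, so by the Schwarz lemma |g(z)| <= |z|, i.e. |f(z)| <= 7|z|; this is sharp (f(z) = 7z).
Step 2: |z0|^2 = (-0.43)^2 + 0.74^2 = 0.7325
Step 3: |z0| = sqrt(0.7325) = 0.855862
Step 4: Best bound = 7 * |z0| = 7 * 0.855862 = 5.991

5.991


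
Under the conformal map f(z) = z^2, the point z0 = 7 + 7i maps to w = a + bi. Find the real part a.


Step 1: z0 = 7 + 7i
Step 2: z0^2 = 7^2 - 7^2 + 98i
Step 3: real part = 49 - 49 = 0

0


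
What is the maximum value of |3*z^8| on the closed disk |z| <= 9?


Step 1: On |z| = 9, |f(z)| = 3 * |z|^8 = 3 * 9^8
Step 2: By maximum modulus principle, maximum is on boundary.
Step 3: Maximum = 3 * 43046721 = 129140163

129140163


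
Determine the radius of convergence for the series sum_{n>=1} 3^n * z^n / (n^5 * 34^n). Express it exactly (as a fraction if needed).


Step 1: General term a_n = 3^n / (n^5 * 34^n)
Step 2: By the root test, |a_n|^(1/n) = 3 / (n^(5/n) * 34) -> 3/34 as n -> infinity (since n^(5/n) -> 1)
Step 3: R = 1/lim|a_n|^(1/n) = 34/3

34/3


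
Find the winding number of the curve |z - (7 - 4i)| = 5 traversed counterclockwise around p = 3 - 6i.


Step 1: Center c = (7, -4), radius = 5
Step 2: |p - c|^2 = (-4)^2 + (-2)^2 = 20
Step 3: r^2 = 25
Step 4: |p-c| < r so winding number = 1

1


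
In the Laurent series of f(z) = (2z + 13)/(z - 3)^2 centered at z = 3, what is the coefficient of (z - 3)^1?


Step 1: Write the numerator in powers of (z - 3): 2z + 13 = 2(z - 3) + (2*3 + 13) = 2(z - 3) + 19
Step 2: Divide by (z - 3)^2: f(z) = 19(z - 3)^(-2) + 2(z - 3)^(-1)
Step 3: This finite sum is the Laurent series of f about z = 3.
Step 4: Only the powers -2 and -1 appear, so the coefficient of (z - 3)^1 = 0

0


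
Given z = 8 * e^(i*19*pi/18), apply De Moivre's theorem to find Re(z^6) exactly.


Step 1: By De Moivre's theorem, z^6 = 8^6 * e^(i*6*19*pi/18) = 262144 * (cos(19*pi/3) + i*sin(19*pi/3))
Step 2: |z|^6 = 8^6 = 262144
Step 3: Reduce the angle mod 2*pi: 19*pi/3 - 6*pi = pi/3
Step 4: cos(pi/3) = 1/2
Step 5: Re(z^6) = 262144 * 1/2 = 131072

131072


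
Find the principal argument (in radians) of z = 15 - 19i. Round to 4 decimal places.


Step 1: z = 15 - 19i
Step 2: arg(z) = atan2(-19, 15)
Step 3: arg(z) = -0.9025

-0.9025


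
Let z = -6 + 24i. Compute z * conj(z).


Step 1: conj(z) = -6 - 24i
Step 2: z * conj(z) = (-6)^2 + 24^2
Step 3: = 36 + 576 = 612

612


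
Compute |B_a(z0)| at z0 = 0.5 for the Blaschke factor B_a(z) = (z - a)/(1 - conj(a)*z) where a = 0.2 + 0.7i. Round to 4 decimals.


Step 1: Numerator z0 - a = 0.5 - (0.2 + 0.7i) = 0.3 - 0.7i
Step 2: Denominator 1 - conj(a)*z0 = 1 - (0.2 - 0.7i)*0.5 = 0.9 + 0.35i
Step 3: |z0 - a|^2 = 0.3^2 + (-0.7)^2 = 0.58; |1 - conj(a)*z0|^2 = 0.9^2 + 0.35^2 = 0.9325
Step 4: |B_a(0.5)| = sqrt(0.58 / 0.9325) = sqrt(0.621984)
Step 5: = 0.7887

0.7887


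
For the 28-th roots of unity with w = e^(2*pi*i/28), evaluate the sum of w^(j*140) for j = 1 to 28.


Step 1: The sum sum_{j=1}^{n} w^(k*j) equals n if n | k, else 0.
Step 2: Here n = 28, k = 140
Step 3: Does n divide k? 28 | 140 -> True
Step 4: Sum = 28

28


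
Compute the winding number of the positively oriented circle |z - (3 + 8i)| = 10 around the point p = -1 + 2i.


Step 1: Center c = (3, 8), radius = 10
Step 2: |p - c|^2 = (-4)^2 + (-6)^2 = 52
Step 3: r^2 = 100
Step 4: |p-c| < r so winding number = 1

1


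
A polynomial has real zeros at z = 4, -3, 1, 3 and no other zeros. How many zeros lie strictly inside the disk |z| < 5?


Step 1: Check each root:
  z = 4: |4| = 4 < 5
  z = -3: |-3| = 3 < 5
  z = 1: |1| = 1 < 5
  z = 3: |3| = 3 < 5
Step 2: Count = 4

4


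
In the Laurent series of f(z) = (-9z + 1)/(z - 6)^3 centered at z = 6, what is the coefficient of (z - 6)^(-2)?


Step 1: Write the numerator in powers of (z - 6): -9z + 1 = -9(z - 6) + (-9*6 + 1) = -9(z - 6) - 53
Step 2: Divide by (z - 6)^3: f(z) = -53(z - 6)^(-3) - 9(z - 6)^(-2)
Step 3: This finite sum is the Laurent series of f about z = 6.
Step 4: Coefficient of (z - 6)^(-2) = coefficient of (z - 6) in the re-centred numerator = -9

-9


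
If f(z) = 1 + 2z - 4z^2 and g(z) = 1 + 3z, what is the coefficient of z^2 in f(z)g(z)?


Step 1: z^2 term in f*g comes from: (1)*(0) + (2z)*(3z) + (-4z^2)*(1)
Step 2: = 0 + 6 - 4
Step 3: = 2

2


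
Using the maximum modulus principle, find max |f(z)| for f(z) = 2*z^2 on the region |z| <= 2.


Step 1: On |z| = 2, |f(z)| = 2 * |z|^2 = 2 * 2^2
Step 2: By maximum modulus principle, maximum is on boundary.
Step 3: Maximum = 2 * 4 = 8

8


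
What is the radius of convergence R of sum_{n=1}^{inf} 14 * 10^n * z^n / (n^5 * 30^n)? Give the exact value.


Step 1: General term a_n = 14 * 10^n / (n^5 * 30^n)
Step 2: By the root test, |a_n|^(1/n) = 14^(1/n) * 10 / (n^(5/n) * 30) -> 10/30 as n -> infinity (since 14^(1/n) -> 1 and n^(5/n) -> 1)
Step 3: R = 1/lim|a_n|^(1/n) = 30/10 = 3

3


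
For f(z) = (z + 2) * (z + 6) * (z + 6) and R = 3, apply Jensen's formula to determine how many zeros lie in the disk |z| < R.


Jensen's formula: (1/2pi)*integral log|f(Re^it)|dt = log|f(0)| + sum_{|a_k|<R} log(R/|a_k|)
Step 1: f(0) = 2 * 6 * 6 = 72
Step 2: log|f(0)| = log|-2| + log|-6| + log|-6| = 4.2767
Step 3: Zeros inside |z| < 3: -2
Step 4: Jensen sum = log(3/2) = 0.4055
Step 5: n(R) = number of terms in the Jensen sum = count of zeros inside |z| < 3 = 1

1


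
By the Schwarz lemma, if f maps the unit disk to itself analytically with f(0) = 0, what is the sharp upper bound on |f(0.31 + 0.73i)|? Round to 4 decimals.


Step 1: Schwarz lemma: if f: D -> D is analytic with f(0) = 0, then |f(z)| <= |z| for all z in D, and this is sharp (f(z) = z).
Step 2: |z0|^2 = 0.31^2 + 0.73^2 = 0.629
Step 3: |z0| = sqrt(0.629) = 0.793095
Step 4: Best bound = |z0| = 0.7931

0.7931


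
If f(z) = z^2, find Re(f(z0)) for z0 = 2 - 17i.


Step 1: z0 = 2 - 17i
Step 2: z0^2 = 2^2 - (-17)^2 - 68i
Step 3: real part = 4 - 289 = -285

-285


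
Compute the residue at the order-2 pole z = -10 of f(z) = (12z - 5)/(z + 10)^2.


Step 1: Pole of order 2 at z = -10
Step 2: Res = lim d/dz [(z + 10)^2 * f(z)] as z -> -10
Step 3: (z + 10)^2 * f(z) = 12z - 5
Step 4: d/dz[12z - 5] = 12

12


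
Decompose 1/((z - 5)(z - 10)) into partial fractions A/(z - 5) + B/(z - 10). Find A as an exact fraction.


Step 1: Multiply both sides by (z - 5) and set z = 5
Step 2: A = 1 / (5 - 10)
Step 3: A = 1 / (-5)
Step 4: A = -1/5

-1/5


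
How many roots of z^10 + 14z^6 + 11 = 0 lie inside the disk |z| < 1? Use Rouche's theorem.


Step 1: On |z| = 1 the three terms have sizes |z^10| = 1^10 = 1, |14z^6| = 14*1^6 = 14, |11| = 11
Step 2: The dominant term is g(z) = 14z^6; let h(z) = z^10 + 11 so f = g + h
Step 3: On |z| = 1: |g| = 14 and |h| <= 1 + 11 = 12
Step 4: Since 14 > 12, |h| < |g| on |z| = 1, so by Rouche f has the same number of zeros as g inside |z| < 1
Step 5: g(z) = 14z^6 has 6 zeros (at the origin, multiplicity 6) inside |z| < 1. Answer = 6

6


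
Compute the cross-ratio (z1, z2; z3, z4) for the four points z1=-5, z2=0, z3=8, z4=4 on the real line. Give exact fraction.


Step 1: (z1-z3)(z2-z4) = (-13) * (-4) = 52
Step 2: (z1-z4)(z2-z3) = (-9) * (-8) = 72
Step 3: Cross-ratio = 52/72 = 13/18

13/18


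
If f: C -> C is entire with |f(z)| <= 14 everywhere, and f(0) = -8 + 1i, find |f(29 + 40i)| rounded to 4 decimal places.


Step 1: By Liouville's theorem, a bounded entire function is constant.
Step 2: f(z) = f(0) = -8 + 1i for all z.
Step 3: |f(w)| = |-8 + 1i| = sqrt(64 + 1)
Step 4: = 8.0623

8.0623


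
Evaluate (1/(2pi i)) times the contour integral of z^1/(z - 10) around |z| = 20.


Step 1: f(z) = z^1, a = 10 is inside |z| = 20
Step 2: By Cauchy integral formula: (1/(2pi*i)) * integral = f(a)
Step 3: f(10) = 10^1 = 10

10


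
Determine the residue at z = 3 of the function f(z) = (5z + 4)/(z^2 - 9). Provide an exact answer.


Step 1: Q(z) = z^2 - 9 = (z - 3)(z + 3)
Step 2: Q'(z) = 2z
Step 3: Q'(3) = 6, P(3) = 19
Step 4: Res = P(3)/Q'(3) = 19/6 = 19/6

19/6


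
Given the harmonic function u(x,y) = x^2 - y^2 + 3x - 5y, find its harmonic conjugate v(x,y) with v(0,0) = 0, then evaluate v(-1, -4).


Step 1: v_x = -u_y = 2y + 5
Step 2: v_y = u_x = 2x + 3
Step 3: v = 2xy + 5x + 3y + C
Step 4: v(0,0) = 0 => C = 0
Step 5: v(-1, -4) = -9

-9


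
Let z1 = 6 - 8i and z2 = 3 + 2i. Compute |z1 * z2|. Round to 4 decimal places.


Step 1: |z1| = sqrt(6^2 + (-8)^2) = sqrt(100)
Step 2: |z2| = sqrt(3^2 + 2^2) = sqrt(13)
Step 3: |z1*z2| = |z1|*|z2| = sqrt(100) * sqrt(13) = sqrt(100 * 13) = sqrt(1300)
Step 4: = 36.0555

36.0555


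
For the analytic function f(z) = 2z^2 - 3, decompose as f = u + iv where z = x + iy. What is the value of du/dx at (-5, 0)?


Step 1: f(z) = 2(x+iy)^2 - 3
Step 2: u = 2(x^2 - y^2) - 3
Step 3: u_x = 4x + 0
Step 4: At (-5, 0): u_x = -20 + 0 = -20

-20


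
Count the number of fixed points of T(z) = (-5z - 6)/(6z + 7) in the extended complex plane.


Step 1: Fixed points satisfy T(z) = z
Step 2: 6z^2 + 12z + 6 = 0
Step 3: Discriminant = 12^2 - 4*6*6 = 0
Step 4: Number of fixed points = 1

1


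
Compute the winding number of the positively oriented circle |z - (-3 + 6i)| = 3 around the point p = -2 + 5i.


Step 1: Center c = (-3, 6), radius = 3
Step 2: |p - c|^2 = 1^2 + (-1)^2 = 2
Step 3: r^2 = 9
Step 4: |p-c| < r so winding number = 1

1


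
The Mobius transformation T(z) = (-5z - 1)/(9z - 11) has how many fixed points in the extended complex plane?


Step 1: Fixed points satisfy T(z) = z
Step 2: 9z^2 - 6z + 1 = 0
Step 3: Discriminant = (-6)^2 - 4*9*1 = 0
Step 4: Number of fixed points = 1

1


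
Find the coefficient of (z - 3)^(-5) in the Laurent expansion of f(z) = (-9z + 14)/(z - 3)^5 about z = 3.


Step 1: Write the numerator in powers of (z - 3): -9z + 14 = -9(z - 3) + (-9*3 + 14) = -9(z - 3) - 13
Step 2: Divide by (z - 3)^5: f(z) = -13(z - 3)^(-5) - 9(z - 3)^(-4)
Step 3: This finite sum is the Laurent series of f about z = 3.
Step 4: Coefficient of (z - 3)^(-5) = -9*3 + 14 = -13

-13


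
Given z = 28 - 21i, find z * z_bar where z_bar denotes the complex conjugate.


Step 1: conj(z) = 28 + 21i
Step 2: z * conj(z) = 28^2 + (-21)^2
Step 3: = 784 + 441 = 1225

1225


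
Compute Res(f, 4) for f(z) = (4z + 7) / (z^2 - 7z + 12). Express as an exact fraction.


Step 1: Q(z) = z^2 - 7z + 12 = (z - 4)(z - 3)
Step 2: Q'(z) = 2z - 7
Step 3: Q'(4) = 1, P(4) = 23
Step 4: Res = P(4)/Q'(4) = 23/1 = 23

23


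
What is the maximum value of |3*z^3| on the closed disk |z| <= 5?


Step 1: On |z| = 5, |f(z)| = 3 * |z|^3 = 3 * 5^3
Step 2: By maximum modulus principle, maximum is on boundary.
Step 3: Maximum = 3 * 125 = 375

375


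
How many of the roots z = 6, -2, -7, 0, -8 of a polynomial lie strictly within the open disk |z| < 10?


Step 1: Check each root:
  z = 6: |6| = 6 < 10
  z = -2: |-2| = 2 < 10
  z = -7: |-7| = 7 < 10
  z = 0: |0| = 0 < 10
  z = -8: |-8| = 8 < 10
Step 2: Count = 5

5


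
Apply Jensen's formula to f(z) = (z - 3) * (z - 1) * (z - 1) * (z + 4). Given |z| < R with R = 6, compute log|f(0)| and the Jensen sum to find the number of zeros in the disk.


Jensen's formula: (1/2pi)*integral log|f(Re^it)|dt = log|f(0)| + sum_{|a_k|<R} log(R/|a_k|)
Step 1: f(0) = (-3) * (-1) * (-1) * 4 = -12
Step 2: log|f(0)| = log|3| + log|1| + log|1| + log|-4| = 2.4849
Step 3: Zeros inside |z| < 6: 3, 1, 1, -4
Step 4: Jensen sum = log(6/3) + log(6/1) + log(6/1) + log(6/4) = 4.6821
Step 5: n(R) = number of terms in the Jensen sum = count of zeros inside |z| < 6 = 4

4


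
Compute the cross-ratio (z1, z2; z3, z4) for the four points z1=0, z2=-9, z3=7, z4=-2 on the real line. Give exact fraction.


Step 1: (z1-z3)(z2-z4) = (-7) * (-7) = 49
Step 2: (z1-z4)(z2-z3) = 2 * (-16) = -32
Step 3: Cross-ratio = -49/32 = -49/32

-49/32


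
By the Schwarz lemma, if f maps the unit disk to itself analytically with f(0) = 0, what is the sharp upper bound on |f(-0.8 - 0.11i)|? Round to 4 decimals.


Step 1: Schwarz lemma: if f: D -> D is analytic with f(0) = 0, then |f(z)| <= |z| for all z in D, and this is sharp (f(z) = z).
Step 2: |z0|^2 = (-0.8)^2 + (-0.11)^2 = 0.6521
Step 3: |z0| = sqrt(0.6521) = 0.807527
Step 4: Best bound = |z0| = 0.8075

0.8075


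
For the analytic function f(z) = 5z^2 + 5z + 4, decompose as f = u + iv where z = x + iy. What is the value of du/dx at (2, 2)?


Step 1: f(z) = 5(x+iy)^2 + 5(x+iy) + 4
Step 2: u = 5(x^2 - y^2) + 5x + 4
Step 3: u_x = 10x + 5
Step 4: At (2, 2): u_x = 20 + 5 = 25

25


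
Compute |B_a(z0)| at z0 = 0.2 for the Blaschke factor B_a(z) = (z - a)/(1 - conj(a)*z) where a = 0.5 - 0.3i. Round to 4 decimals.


Step 1: Numerator z0 - a = 0.2 - (0.5 - 0.3i) = -0.3 + 0.3i
Step 2: Denominator 1 - conj(a)*z0 = 1 - (0.5 + 0.3i)*0.2 = 0.9 - 0.06i
Step 3: |z0 - a|^2 = (-0.3)^2 + 0.3^2 = 0.18; |1 - conj(a)*z0|^2 = 0.9^2 + (-0.06)^2 = 0.8136
Step 4: |B_a(0.2)| = sqrt(0.18 / 0.8136) = sqrt(0.221239)
Step 5: = 0.4704

0.4704


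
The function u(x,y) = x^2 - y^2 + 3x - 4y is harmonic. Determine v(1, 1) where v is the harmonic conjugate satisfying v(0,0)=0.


Step 1: v_x = -u_y = 2y + 4
Step 2: v_y = u_x = 2x + 3
Step 3: v = 2xy + 4x + 3y + C
Step 4: v(0,0) = 0 => C = 0
Step 5: v(1, 1) = 9

9


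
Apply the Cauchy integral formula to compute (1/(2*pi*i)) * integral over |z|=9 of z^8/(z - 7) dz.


Step 1: f(z) = z^8, a = 7 is inside |z| = 9
Step 2: By Cauchy integral formula: (1/(2pi*i)) * integral = f(a)
Step 3: f(7) = 7^8 = 5764801

5764801


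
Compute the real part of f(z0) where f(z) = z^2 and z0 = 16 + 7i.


Step 1: z0 = 16 + 7i
Step 2: z0^2 = 16^2 - 7^2 + 224i
Step 3: real part = 256 - 49 = 207

207


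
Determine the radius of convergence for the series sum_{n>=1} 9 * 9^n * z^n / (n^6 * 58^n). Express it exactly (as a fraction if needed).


Step 1: General term a_n = 9 * 9^n / (n^6 * 58^n)
Step 2: By the root test, |a_n|^(1/n) = 9^(1/n) * 9 / (n^(6/n) * 58) -> 9/58 as n -> infinity (since 9^(1/n) -> 1 and n^(6/n) -> 1)
Step 3: R = 1/lim|a_n|^(1/n) = 58/9

58/9


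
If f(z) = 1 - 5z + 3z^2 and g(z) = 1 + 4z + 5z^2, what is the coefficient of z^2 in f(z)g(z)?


Step 1: z^2 term in f*g comes from: (1)*(5z^2) + (-5z)*(4z) + (3z^2)*(1)
Step 2: = 5 - 20 + 3
Step 3: = -12

-12


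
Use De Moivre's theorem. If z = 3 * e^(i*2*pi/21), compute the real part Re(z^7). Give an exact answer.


Step 1: By De Moivre's theorem, z^7 = 3^7 * e^(i*7*2*pi/21) = 2187 * (cos(2*pi/3) + i*sin(2*pi/3))
Step 2: |z|^7 = 3^7 = 2187
Step 3: The angle 2*pi/3 already lies in [0, 2*pi)
Step 4: cos(2*pi/3) = -1/2
Step 5: Re(z^7) = 2187 * (-1/2) = -2187/2

-2187/2


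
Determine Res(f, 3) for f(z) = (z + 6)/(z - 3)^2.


Step 1: Pole of order 2 at z = 3
Step 2: Res = lim d/dz [(z - 3)^2 * f(z)] as z -> 3
Step 3: (z - 3)^2 * f(z) = z + 6
Step 4: d/dz[z + 6] = 1

1


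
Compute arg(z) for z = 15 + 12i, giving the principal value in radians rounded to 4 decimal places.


Step 1: z = 15 + 12i
Step 2: arg(z) = atan2(12, 15)
Step 3: arg(z) = 0.6747

0.6747


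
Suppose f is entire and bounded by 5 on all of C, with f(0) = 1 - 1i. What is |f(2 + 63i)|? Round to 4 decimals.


Step 1: By Liouville's theorem, a bounded entire function is constant.
Step 2: f(z) = f(0) = 1 - 1i for all z.
Step 3: |f(w)| = |1 - 1i| = sqrt(1 + 1)
Step 4: = 1.4142

1.4142


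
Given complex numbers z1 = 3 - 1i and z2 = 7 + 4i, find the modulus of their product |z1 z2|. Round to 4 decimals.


Step 1: |z1| = sqrt(3^2 + (-1)^2) = sqrt(10)
Step 2: |z2| = sqrt(7^2 + 4^2) = sqrt(65)
Step 3: |z1*z2| = |z1|*|z2| = sqrt(10) * sqrt(65) = sqrt(10 * 65) = sqrt(650)
Step 4: = 25.4951

25.4951


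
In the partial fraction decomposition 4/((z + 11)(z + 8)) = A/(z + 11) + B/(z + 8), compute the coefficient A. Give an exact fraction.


Step 1: Multiply both sides by (z + 11) and set z = -11
Step 2: A = 4 / (-11 + 8)
Step 3: A = 4 / (-3)
Step 4: A = -4/3

-4/3


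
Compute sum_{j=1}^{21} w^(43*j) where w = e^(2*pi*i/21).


Step 1: The sum sum_{j=1}^{n} w^(k*j) equals n if n | k, else 0.
Step 2: Here n = 21, k = 43
Step 3: Does n divide k? 21 | 43 -> False
Step 4: Sum = 0

0


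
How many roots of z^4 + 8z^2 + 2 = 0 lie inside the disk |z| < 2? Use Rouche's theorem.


Step 1: On |z| = 2 the three terms have sizes |z^4| = 2^4 = 16, |8z^2| = 8*2^2 = 32, |2| = 2
Step 2: The dominant term is g(z) = 8z^2; let h(z) = z^4 + 2 so f = g + h
Step 3: On |z| = 2: |g| = 32 and |h| <= 16 + 2 = 18
Step 4: Since 32 > 18, |h| < |g| on |z| = 2, so by Rouche f has the same number of zeros as g inside |z| < 2
Step 5: g(z) = 8z^2 has 2 zeros (at the origin, multiplicity 2) inside |z| < 2. Answer = 2

2


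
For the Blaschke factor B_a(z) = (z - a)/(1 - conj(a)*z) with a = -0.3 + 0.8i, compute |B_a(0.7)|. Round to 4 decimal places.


Step 1: Numerator z0 - a = 0.7 - (-0.3 + 0.8i) = 1 - 0.8i
Step 2: Denominator 1 - conj(a)*z0 = 1 - (-0.3 - 0.8i)*0.7 = 1.21 + 0.56i
Step 3: |z0 - a|^2 = 1^2 + (-0.8)^2 = 1.64; |1 - conj(a)*z0|^2 = 1.21^2 + 0.56^2 = 1.7777
Step 4: |B_a(0.7)| = sqrt(1.64 / 1.7777) = sqrt(0.92254)
Step 5: = 0.9605

0.9605


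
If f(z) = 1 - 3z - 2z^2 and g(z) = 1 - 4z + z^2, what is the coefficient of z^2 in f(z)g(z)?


Step 1: z^2 term in f*g comes from: (1)*(z^2) + (-3z)*(-4z) + (-2z^2)*(1)
Step 2: = 1 + 12 - 2
Step 3: = 11

11


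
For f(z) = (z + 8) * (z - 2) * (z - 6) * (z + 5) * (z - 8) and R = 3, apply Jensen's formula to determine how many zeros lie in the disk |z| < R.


Jensen's formula: (1/2pi)*integral log|f(Re^it)|dt = log|f(0)| + sum_{|a_k|<R} log(R/|a_k|)
Step 1: f(0) = 8 * (-2) * (-6) * 5 * (-8) = -3840
Step 2: log|f(0)| = log|-8| + log|2| + log|6| + log|-5| + log|8| = 8.2532
Step 3: Zeros inside |z| < 3: 2
Step 4: Jensen sum = log(3/2) = 0.4055
Step 5: n(R) = number of terms in the Jensen sum = count of zeros inside |z| < 3 = 1

1


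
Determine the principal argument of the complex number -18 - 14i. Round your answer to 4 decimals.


Step 1: z = -18 - 14i
Step 2: arg(z) = atan2(-14, -18)
Step 3: arg(z) = -2.4805

-2.4805


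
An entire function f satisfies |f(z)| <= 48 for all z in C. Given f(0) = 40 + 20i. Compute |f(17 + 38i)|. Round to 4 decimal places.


Step 1: By Liouville's theorem, a bounded entire function is constant.
Step 2: f(z) = f(0) = 40 + 20i for all z.
Step 3: |f(w)| = |40 + 20i| = sqrt(1600 + 400)
Step 4: = 44.7214

44.7214


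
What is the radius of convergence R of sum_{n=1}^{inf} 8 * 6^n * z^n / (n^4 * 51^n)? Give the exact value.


Step 1: General term a_n = 8 * 6^n / (n^4 * 51^n)
Step 2: By the root test, |a_n|^(1/n) = 8^(1/n) * 6 / (n^(4/n) * 51) -> 6/51 as n -> infinity (since 8^(1/n) -> 1 and n^(4/n) -> 1)
Step 3: R = 1/lim|a_n|^(1/n) = 51/6 = 17/2

17/2


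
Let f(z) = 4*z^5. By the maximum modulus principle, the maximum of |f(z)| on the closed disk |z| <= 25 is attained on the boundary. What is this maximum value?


Step 1: On |z| = 25, |f(z)| = 4 * |z|^5 = 4 * 25^5
Step 2: By maximum modulus principle, maximum is on boundary.
Step 3: Maximum = 4 * 9765625 = 39062500

39062500


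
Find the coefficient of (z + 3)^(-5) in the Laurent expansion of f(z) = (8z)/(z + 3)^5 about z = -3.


Step 1: Write the numerator in powers of (z + 3): 8z = 8(z + 3) + (8*(-3) + 0) = 8(z + 3) - 24
Step 2: Divide by (z + 3)^5: f(z) = -24(z + 3)^(-5) + 8(z + 3)^(-4)
Step 3: This finite sum is the Laurent series of f about z = -3.
Step 4: Coefficient of (z + 3)^(-5) = 8*(-3) + 0 = -24

-24


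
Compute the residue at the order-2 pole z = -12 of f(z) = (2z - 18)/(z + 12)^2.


Step 1: Pole of order 2 at z = -12
Step 2: Res = lim d/dz [(z + 12)^2 * f(z)] as z -> -12
Step 3: (z + 12)^2 * f(z) = 2z - 18
Step 4: d/dz[2z - 18] = 2

2


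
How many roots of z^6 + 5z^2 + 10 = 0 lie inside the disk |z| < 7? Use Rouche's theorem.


Step 1: On |z| = 7 the three terms have sizes |z^6| = 7^6 = 117649, |5z^2| = 5*7^2 = 245, |10| = 10
Step 2: The dominant term is g(z) = z^6; let h(z) = 5z^2 + 10 so f = g + h
Step 3: On |z| = 7: |g| = 117649 and |h| <= 245 + 10 = 255
Step 4: Since 117649 > 255, |h| < |g| on |z| = 7, so by Rouche f has the same number of zeros as g inside |z| < 7
Step 5: g(z) = z^6 has 6 zeros (all at the origin) inside |z| < 7. Answer = 6

6


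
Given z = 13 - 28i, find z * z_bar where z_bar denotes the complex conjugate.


Step 1: conj(z) = 13 + 28i
Step 2: z * conj(z) = 13^2 + (-28)^2
Step 3: = 169 + 784 = 953

953


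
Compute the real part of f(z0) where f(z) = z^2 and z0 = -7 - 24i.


Step 1: z0 = -7 - 24i
Step 2: z0^2 = (-7)^2 - (-24)^2 + 336i
Step 3: real part = 49 - 576 = -527

-527


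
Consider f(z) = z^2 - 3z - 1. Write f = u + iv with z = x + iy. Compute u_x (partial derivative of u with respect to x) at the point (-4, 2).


Step 1: f(z) = (x+iy)^2 - 3(x+iy) - 1
Step 2: u = (x^2 - y^2) - 3x - 1
Step 3: u_x = 2x - 3
Step 4: At (-4, 2): u_x = -8 - 3 = -11

-11


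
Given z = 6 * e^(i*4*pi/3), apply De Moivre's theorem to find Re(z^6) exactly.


Step 1: By De Moivre's theorem, z^6 = 6^6 * e^(i*6*4*pi/3) = 46656 * (cos(8*pi) + i*sin(8*pi))
Step 2: |z|^6 = 6^6 = 46656
Step 3: Reduce the angle mod 2*pi: 8*pi - 8*pi = 0
Step 4: cos(0) = 1
Step 5: Re(z^6) = 46656 * 1 = 46656

46656


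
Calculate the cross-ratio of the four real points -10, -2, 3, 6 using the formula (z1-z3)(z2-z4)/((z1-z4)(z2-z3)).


Step 1: (z1-z3)(z2-z4) = (-13) * (-8) = 104
Step 2: (z1-z4)(z2-z3) = (-16) * (-5) = 80
Step 3: Cross-ratio = 104/80 = 13/10

13/10


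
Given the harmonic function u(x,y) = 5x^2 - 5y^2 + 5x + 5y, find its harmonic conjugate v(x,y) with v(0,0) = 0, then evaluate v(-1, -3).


Step 1: v_x = -u_y = 10y - 5
Step 2: v_y = u_x = 10x + 5
Step 3: v = 10xy - 5x + 5y + C
Step 4: v(0,0) = 0 => C = 0
Step 5: v(-1, -3) = 20

20


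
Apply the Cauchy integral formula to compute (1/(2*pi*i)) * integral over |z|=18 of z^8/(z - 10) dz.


Step 1: f(z) = z^8, a = 10 is inside |z| = 18
Step 2: By Cauchy integral formula: (1/(2pi*i)) * integral = f(a)
Step 3: f(10) = 10^8 = 100000000

100000000


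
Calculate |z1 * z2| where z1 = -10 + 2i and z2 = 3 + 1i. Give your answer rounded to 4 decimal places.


Step 1: |z1| = sqrt((-10)^2 + 2^2) = sqrt(104)
Step 2: |z2| = sqrt(3^2 + 1^2) = sqrt(10)
Step 3: |z1*z2| = |z1|*|z2| = sqrt(104) * sqrt(10) = sqrt(104 * 10) = sqrt(1040)
Step 4: = 32.249

32.249


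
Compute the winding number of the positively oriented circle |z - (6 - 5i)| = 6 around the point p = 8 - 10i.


Step 1: Center c = (6, -5), radius = 6
Step 2: |p - c|^2 = 2^2 + (-5)^2 = 29
Step 3: r^2 = 36
Step 4: |p-c| < r so winding number = 1

1


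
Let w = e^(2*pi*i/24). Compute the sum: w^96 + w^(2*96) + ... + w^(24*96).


Step 1: The sum sum_{j=1}^{n} w^(k*j) equals n if n | k, else 0.
Step 2: Here n = 24, k = 96
Step 3: Does n divide k? 24 | 96 -> True
Step 4: Sum = 24

24
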